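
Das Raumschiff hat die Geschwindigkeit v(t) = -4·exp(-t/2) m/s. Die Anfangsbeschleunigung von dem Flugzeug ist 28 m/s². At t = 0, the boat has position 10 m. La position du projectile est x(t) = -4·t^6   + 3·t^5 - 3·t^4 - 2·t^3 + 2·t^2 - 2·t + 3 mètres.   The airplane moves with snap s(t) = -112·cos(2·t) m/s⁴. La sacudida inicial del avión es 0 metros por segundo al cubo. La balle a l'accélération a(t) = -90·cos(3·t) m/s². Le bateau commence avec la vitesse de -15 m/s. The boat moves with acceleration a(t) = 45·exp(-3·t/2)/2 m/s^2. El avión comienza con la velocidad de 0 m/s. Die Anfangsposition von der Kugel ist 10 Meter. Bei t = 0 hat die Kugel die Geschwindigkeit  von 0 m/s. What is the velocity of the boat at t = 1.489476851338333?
We need to integrate our acceleration equation a(t) = 45·exp(-3·t/2)/2 1 time. Taking ∫a(t)dt and applying v(0) = -15, we find v(t) = -15·exp(-3·t/2). We have velocity v(t) = -15·exp(-3·t/2). Substituting t = 1.489476851338333: v(1.489476851338333) = -1.60614182982595.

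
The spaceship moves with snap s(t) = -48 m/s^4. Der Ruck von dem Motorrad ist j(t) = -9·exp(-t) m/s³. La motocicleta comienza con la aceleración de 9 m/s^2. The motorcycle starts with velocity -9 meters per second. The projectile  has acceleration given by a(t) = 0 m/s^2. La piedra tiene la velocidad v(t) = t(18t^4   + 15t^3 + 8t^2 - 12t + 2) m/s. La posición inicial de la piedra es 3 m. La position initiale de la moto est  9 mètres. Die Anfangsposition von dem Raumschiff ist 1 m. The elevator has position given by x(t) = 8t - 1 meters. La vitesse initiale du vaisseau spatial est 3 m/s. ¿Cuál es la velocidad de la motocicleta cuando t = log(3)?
Partiendo de la sacudida j(t) = -9·exp(-t), tomamos 2 integrales. La antiderivada de la sacudida, con a(0) = 9, da la aceleración: a(t) = 9·exp(-t). Integrando la aceleración y usando la condición inicial v(0) = -9, obtenemos v(t) = -9·exp(-t). De la ecuación de la velocidad v(t) = -9·exp(-t), sustituimos t = log(3) para obtener v = -3.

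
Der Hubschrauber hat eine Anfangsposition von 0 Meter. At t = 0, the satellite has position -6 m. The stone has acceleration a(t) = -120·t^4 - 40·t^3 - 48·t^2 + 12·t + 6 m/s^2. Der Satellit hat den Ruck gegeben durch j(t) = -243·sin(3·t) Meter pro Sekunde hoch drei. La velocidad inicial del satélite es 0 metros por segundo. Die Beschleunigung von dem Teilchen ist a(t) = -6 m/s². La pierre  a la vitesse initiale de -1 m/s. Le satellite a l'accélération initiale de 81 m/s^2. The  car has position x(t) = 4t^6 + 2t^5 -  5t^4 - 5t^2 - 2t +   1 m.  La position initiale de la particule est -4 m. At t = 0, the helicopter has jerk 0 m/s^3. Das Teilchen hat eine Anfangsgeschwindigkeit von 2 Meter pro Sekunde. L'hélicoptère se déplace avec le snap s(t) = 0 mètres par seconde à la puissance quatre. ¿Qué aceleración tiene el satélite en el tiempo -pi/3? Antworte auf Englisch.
We need to integrate our jerk equation j(t) = -243·sin(3·t) 1 time. The antiderivative of jerk is acceleration. Using a(0) = 81, we get a(t) = 81·cos(3·t). Using a(t) = 81·cos(3·t) and substituting t = -pi/3, we find a = -81.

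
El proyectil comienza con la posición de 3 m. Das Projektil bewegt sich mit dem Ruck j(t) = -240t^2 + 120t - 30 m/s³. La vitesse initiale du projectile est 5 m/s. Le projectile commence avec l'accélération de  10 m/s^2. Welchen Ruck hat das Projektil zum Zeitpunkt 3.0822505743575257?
Aus der Gleichung für den Ruck j(t) = -240·t^2 + 120·t - 30, setzen wir t = 3.0822505743575257 ein und erhalten j = -1940.19439582765.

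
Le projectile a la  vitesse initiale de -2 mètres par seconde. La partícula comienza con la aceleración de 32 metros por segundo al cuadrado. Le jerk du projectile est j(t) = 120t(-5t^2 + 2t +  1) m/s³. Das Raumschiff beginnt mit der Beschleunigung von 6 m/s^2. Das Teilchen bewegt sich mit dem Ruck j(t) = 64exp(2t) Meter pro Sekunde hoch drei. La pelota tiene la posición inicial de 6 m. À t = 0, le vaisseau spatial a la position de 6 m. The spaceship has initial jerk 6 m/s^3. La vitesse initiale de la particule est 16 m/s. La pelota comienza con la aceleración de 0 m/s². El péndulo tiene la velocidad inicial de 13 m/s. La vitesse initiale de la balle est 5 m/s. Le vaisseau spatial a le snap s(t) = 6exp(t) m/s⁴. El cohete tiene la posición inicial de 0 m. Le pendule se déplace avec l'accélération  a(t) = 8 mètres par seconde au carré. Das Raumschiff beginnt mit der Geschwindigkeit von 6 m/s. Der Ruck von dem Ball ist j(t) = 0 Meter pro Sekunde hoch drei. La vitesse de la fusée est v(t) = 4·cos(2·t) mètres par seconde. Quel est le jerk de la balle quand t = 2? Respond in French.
Nous avons le jerk j(t) = 0. En substituant t = 2: j(2) = 0.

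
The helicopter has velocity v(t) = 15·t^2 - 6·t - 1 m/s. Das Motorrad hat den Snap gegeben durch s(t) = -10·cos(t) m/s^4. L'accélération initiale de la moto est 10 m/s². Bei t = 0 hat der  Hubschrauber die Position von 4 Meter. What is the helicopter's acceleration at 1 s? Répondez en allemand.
Wir müssen unsere Gleichung für die Geschwindigkeit v(t) = 15·t^2 - 6·t - 1 1-mal ableiten. Mit d/dt von v(t) finden wir a(t) = 30·t - 6. Aus der Gleichung für die Beschleunigung a(t) = 30·t - 6, setzen wir t = 1 ein und erhalten a = 24.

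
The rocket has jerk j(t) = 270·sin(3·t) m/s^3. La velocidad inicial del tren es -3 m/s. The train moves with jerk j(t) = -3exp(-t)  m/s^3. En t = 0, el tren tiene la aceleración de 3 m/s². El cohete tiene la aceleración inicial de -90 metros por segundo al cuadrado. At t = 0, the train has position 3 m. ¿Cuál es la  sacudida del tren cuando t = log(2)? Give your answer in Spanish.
Tenemos la sacudida j(t) = -3·exp(-t). Sustituyendo t = log(2): j(log(2)) = -3/2.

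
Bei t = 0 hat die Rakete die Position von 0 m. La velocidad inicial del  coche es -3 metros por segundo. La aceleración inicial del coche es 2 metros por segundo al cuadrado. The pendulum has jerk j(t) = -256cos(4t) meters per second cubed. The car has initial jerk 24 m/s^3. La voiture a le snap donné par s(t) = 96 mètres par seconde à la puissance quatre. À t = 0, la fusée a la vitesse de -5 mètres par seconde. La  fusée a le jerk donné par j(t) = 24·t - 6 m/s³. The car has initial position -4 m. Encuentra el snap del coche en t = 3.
De la ecuación del snap s(t) = 96, sustituimos t = 3 para obtener s = 96.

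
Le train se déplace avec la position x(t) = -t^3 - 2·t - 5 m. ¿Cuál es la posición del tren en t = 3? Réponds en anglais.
Using x(t) = -t^3 - 2·t - 5 and substituting t = 3, we find x = -38.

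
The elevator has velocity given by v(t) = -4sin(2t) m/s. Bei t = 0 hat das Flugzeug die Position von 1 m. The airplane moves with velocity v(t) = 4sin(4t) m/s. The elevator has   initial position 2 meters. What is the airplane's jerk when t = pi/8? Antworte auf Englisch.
To solve this, we need to take 2 derivatives of our velocity equation v(t) = 4·sin(4·t). The derivative of velocity gives acceleration: a(t) = 16·cos(4·t). Differentiating acceleration, we get jerk: j(t) = -64·sin(4·t). Using j(t) = -64·sin(4·t) and substituting t = pi/8, we find j = -64.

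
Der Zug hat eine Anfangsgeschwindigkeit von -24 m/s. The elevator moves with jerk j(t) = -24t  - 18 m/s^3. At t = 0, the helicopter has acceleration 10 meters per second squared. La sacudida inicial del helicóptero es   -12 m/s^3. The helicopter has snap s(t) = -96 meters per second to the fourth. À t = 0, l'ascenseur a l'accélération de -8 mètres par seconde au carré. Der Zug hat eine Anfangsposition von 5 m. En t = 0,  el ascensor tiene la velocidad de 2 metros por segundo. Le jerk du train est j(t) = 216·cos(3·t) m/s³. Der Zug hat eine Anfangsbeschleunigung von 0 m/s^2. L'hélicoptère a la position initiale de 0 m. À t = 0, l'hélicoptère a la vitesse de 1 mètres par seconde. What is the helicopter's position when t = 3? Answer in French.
Nous devons intégrer notre équation du snap s(t) = -96 4 fois. La primitive du snap, avec j(0) = -12, donne le jerk: j(t) = -96·t - 12. L'intégrale du jerk, avec a(0) = 10, donne l'accélération: a(t) = -48·t^2 - 12·t + 10. En intégrant l'accélération et en utilisant la condition initiale v(0) = 1, nous obtenons v(t) = -16·t^3 - 6·t^2 + 10·t + 1. En intégrant la vitesse et en utilisant la condition initiale x(0) = 0, nous obtenons x(t) = -4·t^4 - 2·t^3 + 5·t^2 + t. En utilisant x(t) = -4·t^4 - 2·t^3 + 5·t^2 + t et en substituant t = 3, nous trouvons x = -330.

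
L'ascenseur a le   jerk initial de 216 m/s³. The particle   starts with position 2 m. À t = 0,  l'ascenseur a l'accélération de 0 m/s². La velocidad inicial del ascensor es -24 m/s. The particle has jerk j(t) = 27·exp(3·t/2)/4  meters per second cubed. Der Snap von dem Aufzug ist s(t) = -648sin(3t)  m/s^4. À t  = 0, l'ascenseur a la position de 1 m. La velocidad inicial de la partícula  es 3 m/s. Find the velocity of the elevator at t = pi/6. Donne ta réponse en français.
Nous devons trouver la primitive de notre équation du snap s(t) = -648·sin(3·t) 3 fois. La primitive du snap, avec j(0) = 216, donne le jerk: j(t) = 216·cos(3·t). La primitive du jerk, avec a(0) = 0, donne l'accélération: a(t) = 72·sin(3·t). La primitive de l'accélération est la vitesse. En utilisant v(0) = -24, nous obtenons v(t) = -24·cos(3·t). En utilisant v(t) = -24·cos(3·t) et en substituant t = pi/6, nous trouvons v = 0.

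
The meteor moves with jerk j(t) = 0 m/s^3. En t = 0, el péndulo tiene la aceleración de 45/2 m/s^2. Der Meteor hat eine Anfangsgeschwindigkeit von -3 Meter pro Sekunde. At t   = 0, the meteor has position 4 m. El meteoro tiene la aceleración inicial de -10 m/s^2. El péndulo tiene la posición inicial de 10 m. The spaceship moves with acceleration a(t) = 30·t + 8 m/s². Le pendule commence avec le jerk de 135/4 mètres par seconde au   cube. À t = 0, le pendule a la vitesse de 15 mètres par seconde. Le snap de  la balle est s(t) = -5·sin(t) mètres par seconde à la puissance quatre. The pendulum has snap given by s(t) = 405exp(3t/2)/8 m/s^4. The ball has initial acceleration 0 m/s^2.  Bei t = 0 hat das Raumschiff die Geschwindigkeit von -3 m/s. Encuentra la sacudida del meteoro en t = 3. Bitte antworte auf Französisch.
En utilisant j(t) = 0 et en substituant t = 3, nous trouvons j = 0.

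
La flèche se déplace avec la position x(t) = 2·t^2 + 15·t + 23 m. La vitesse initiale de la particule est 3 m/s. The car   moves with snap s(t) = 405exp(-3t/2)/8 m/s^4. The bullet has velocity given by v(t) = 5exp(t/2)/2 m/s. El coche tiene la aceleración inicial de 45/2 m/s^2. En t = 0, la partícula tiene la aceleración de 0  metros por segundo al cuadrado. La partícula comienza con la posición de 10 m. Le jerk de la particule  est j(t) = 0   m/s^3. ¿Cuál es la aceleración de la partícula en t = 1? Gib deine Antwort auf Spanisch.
Para resolver esto, necesitamos tomar 1 antiderivada de nuestra ecuación de la sacudida j(t) = 0. La antiderivada de la sacudida, con a(0) = 0, da la aceleración: a(t) = 0. Tenemos la aceleración a(t) = 0. Sustituyendo t = 1: a(1) = 0.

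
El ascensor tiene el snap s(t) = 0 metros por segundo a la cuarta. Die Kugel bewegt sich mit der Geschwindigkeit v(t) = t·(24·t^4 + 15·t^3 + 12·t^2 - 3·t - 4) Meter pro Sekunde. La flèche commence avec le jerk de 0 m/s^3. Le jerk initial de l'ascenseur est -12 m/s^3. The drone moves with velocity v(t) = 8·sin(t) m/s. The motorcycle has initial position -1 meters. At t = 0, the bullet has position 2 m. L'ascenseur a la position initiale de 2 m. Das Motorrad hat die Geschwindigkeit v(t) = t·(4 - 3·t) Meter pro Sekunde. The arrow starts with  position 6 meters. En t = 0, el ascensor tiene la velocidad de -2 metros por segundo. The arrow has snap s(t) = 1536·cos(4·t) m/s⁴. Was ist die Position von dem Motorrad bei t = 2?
Wir müssen unsere Gleichung für die Geschwindigkeit v(t) = t·(4 - 3·t) 1-mal integrieren. Durch Integration von der Geschwindigkeit und Verwendung der Anfangsbedingung x(0) = -1, erhalten wir x(t) = -t^3 + 2·t^2 - 1. Mit x(t) = -t^3 + 2·t^2 - 1 und Einsetzen von t = 2, finden wir x = -1.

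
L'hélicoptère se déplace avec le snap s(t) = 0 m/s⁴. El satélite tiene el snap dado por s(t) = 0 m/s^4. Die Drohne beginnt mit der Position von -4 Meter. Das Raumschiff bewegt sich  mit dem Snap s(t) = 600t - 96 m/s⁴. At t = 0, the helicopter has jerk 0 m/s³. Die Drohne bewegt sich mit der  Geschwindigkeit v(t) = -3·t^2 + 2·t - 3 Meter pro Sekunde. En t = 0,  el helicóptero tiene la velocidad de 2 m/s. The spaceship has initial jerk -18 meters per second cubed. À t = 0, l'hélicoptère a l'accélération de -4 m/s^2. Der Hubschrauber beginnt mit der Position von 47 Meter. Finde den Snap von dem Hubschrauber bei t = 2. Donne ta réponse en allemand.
Aus der Gleichung für den Snap s(t) = 0, setzen wir t = 2 ein und erhalten s = 0.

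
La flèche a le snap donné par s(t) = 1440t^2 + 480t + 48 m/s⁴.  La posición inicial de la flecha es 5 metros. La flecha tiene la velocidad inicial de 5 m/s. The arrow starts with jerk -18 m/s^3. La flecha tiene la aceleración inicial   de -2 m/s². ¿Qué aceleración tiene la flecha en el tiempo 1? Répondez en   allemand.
Wir müssen unsere Gleichung für den Snap s(t) = 1440·t^2 + 480·t + 48 2-mal integrieren. Mit ∫s(t)dt und Anwendung von j(0) = -18, finden wir j(t) = 480·t^3 + 240·t^2 + 48·t - 18. Mit ∫j(t)dt und Anwendung von a(0) = -2, finden wir a(t) = 120·t^4 + 80·t^3 + 24·t^2 - 18·t - 2. Aus der Gleichung für die Beschleunigung a(t) = 120·t^4 + 80·t^3 + 24·t^2 - 18·t - 2, setzen wir t = 1 ein und erhalten a = 204.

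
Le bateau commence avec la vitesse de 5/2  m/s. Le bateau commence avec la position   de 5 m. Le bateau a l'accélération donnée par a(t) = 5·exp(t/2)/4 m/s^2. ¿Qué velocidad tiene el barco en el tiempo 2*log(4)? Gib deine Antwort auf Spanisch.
Necesitamos integrar nuestra ecuación de la aceleración a(t) = 5·exp(t/2)/4 1 vez. Integrando la aceleración y usando la condición inicial v(0) = 5/2, obtenemos v(t) = 5·exp(t/2)/2. De la ecuación de la velocidad v(t) = 5·exp(t/2)/2, sustituimos t = 2*log(4) para obtener v = 10.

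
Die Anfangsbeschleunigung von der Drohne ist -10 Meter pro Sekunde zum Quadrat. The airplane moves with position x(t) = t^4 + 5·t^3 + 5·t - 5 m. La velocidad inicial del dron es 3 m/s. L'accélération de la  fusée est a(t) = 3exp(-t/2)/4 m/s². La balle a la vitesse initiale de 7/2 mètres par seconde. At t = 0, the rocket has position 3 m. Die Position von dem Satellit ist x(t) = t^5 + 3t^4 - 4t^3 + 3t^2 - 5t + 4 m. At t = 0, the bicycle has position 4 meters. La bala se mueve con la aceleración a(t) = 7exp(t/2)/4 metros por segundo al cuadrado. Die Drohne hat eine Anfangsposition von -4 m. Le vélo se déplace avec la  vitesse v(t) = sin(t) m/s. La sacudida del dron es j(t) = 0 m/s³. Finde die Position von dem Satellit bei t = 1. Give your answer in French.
Nous avons la position x(t) = t^5 + 3·t^4 - 4·t^3 + 3·t^2 - 5·t + 4. En substituant t = 1: x(1) = 2.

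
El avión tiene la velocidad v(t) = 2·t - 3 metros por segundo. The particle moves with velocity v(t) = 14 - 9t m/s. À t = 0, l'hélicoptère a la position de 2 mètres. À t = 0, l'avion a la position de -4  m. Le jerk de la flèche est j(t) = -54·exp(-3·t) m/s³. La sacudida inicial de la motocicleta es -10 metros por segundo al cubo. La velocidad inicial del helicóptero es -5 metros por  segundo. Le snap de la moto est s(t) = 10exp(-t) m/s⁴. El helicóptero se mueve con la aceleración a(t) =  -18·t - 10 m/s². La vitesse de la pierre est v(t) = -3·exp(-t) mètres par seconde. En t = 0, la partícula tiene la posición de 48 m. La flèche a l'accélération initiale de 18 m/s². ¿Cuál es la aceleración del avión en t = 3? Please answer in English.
We must differentiate our velocity equation v(t) = 2·t - 3 1 time. Taking d/dt of v(t), we find a(t) = 2. Using a(t) = 2 and substituting t = 3, we find a = 2.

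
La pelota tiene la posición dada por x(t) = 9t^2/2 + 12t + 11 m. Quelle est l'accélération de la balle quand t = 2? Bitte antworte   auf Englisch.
Starting from position x(t) = 9·t^2/2 + 12·t + 11, we take 2 derivatives. The derivative of position gives velocity: v(t) = 9·t + 12. The derivative of velocity gives acceleration: a(t) = 9. Using a(t) = 9 and substituting t = 2, we find a = 9.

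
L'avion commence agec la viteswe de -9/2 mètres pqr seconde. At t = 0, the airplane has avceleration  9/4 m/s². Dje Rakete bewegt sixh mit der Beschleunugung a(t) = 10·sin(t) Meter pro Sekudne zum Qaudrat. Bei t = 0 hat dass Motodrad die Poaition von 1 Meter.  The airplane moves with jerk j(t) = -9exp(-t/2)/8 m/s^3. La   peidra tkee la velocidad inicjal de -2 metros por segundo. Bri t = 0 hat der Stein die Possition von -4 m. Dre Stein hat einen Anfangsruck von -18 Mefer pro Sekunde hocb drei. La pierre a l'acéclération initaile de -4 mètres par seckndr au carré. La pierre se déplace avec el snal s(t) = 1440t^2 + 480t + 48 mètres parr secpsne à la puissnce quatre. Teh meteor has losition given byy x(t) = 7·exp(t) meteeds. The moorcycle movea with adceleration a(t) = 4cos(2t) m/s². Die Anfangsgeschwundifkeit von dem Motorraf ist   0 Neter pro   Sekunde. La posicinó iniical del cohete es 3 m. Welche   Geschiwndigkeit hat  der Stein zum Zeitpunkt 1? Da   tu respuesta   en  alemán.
Wir müssen das Integral unserer Gleichung für den Snap s(t) = 1440·t^2 + 480·t + 48 3-mal finden. Durch Integration von dem Snap und Verwendung der Anfangsbedingung j(0) = -18, erhalten wir j(t) = 480·t^3 + 240·t^2 + 48·t - 18. Die Stammfunktion von dem Ruck, mit a(0) = -4, ergibt die Beschleunigung: a(t) = 120·t^4 + 80·t^3 + 24·t^2 - 18·t - 4. Das Integral von der Beschleunigung ist die Geschwindigkeit. Mit v(0) = -2 erhalten wir v(t) = 24·t^5 + 20·t^4 + 8·t^3 - 9·t^2 - 4·t - 2. Aus der Gleichung für die Geschwindigkeit v(t) = 24·t^5 + 20·t^4 + 8·t^3 - 9·t^2 - 4·t - 2, setzen wir t = 1 ein und erhalten v = 37.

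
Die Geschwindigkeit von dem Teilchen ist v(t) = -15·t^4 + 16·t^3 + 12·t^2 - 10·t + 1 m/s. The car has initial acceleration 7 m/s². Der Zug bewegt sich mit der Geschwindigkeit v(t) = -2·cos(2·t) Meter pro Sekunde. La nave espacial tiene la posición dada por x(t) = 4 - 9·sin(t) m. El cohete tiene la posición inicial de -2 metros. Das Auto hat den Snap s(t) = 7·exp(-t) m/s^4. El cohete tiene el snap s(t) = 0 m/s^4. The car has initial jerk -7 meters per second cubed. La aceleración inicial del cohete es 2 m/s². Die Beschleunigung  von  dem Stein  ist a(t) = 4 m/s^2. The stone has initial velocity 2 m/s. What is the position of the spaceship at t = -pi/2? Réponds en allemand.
Wir haben die Position x(t) = 4 - 9·sin(t). Durch Einsetzen von t = -pi/2: x(-pi/2) = 13.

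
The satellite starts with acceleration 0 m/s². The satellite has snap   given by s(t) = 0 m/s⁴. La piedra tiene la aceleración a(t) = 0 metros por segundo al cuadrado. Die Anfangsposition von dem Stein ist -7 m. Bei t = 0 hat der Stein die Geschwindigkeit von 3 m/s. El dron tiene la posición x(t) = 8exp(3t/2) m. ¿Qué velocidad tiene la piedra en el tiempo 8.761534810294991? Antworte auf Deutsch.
Um dies zu lösen, müssen wir 1 Stammfunktion unserer Gleichung für die Beschleunigung a(t) = 0 finden. Durch Integration von der Beschleunigung und Verwendung der Anfangsbedingung v(0) = 3, erhalten wir v(t) = 3. Wir haben die Geschwindigkeit v(t) = 3. Durch Einsetzen von t = 8.761534810294991: v(8.761534810294991) = 3.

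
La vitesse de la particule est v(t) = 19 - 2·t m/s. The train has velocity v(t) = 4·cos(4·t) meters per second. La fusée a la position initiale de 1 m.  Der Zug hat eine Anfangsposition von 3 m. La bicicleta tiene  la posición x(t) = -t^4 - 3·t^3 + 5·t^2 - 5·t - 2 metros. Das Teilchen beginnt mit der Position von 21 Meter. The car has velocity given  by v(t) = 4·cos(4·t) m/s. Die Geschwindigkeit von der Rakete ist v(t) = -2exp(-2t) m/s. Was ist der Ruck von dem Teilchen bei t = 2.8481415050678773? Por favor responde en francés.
Nous devons dériver notre équation de la vitesse v(t) = 19 - 2·t 2 fois. La dérivée de la vitesse donne l'accélération: a(t) = -2. La dérivée de l'accélération donne le jerk: j(t) = 0. Nous avons le jerk j(t) = 0. En substituant t = 2.8481415050678773: j(2.8481415050678773) = 0.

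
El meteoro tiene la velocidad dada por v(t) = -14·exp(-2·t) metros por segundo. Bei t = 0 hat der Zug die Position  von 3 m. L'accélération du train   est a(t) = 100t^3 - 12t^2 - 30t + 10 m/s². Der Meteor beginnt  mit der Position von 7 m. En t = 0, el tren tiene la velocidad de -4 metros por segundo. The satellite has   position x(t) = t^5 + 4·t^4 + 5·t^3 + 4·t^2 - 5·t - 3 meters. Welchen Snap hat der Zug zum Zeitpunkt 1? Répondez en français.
En partant de l'accélération a(t) = 100·t^3 - 12·t^2 - 30·t + 10, nous prenons 2 dérivées. En dérivant l'accélération, nous obtenons le jerk: j(t) = 300·t^2 - 24·t - 30. En prenant d/dt de j(t), nous trouvons s(t) = 600·t - 24. En utilisant s(t) = 600·t - 24 et en substituant t = 1, nous trouvons s = 576.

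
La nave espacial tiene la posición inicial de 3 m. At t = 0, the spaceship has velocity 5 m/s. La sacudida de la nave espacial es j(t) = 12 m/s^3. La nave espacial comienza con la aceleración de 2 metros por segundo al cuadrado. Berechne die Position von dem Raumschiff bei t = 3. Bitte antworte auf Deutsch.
Ausgehend von dem Ruck j(t) = 12, nehmen wir 3 Stammfunktionen. Das Integral von dem Ruck, mit a(0) = 2, ergibt die Beschleunigung: a(t) = 12·t + 2. Das Integral von der Beschleunigung ist die Geschwindigkeit. Mit v(0) = 5 erhalten wir v(t) = 6·t^2 + 2·t + 5. Das Integral von der Geschwindigkeit ist die Position. Mit x(0) = 3 erhalten wir x(t) = 2·t^3 + t^2 + 5·t + 3. Mit x(t) = 2·t^3 + t^2 + 5·t + 3 und Einsetzen von t = 3, finden wir x = 81.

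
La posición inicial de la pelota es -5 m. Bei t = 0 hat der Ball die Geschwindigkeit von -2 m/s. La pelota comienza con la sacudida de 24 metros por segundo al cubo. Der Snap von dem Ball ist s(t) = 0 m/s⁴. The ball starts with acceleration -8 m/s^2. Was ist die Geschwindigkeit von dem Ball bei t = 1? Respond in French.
Pour résoudre ceci, nous devons prendre 3 primitives de notre équation du snap s(t) = 0. La primitive du snap est le jerk. En utilisant j(0) = 24, nous obtenons j(t) = 24. En intégrant le jerk et en utilisant la condition initiale a(0) = -8, nous obtenons a(t) = 24·t - 8. L'intégrale de l'accélération, avec v(0) = -2, donne la vitesse: v(t) = 12·t^2 - 8·t - 2. Nous avons la vitesse v(t) = 12·t^2 - 8·t - 2. En substituant t = 1: v(1) = 2.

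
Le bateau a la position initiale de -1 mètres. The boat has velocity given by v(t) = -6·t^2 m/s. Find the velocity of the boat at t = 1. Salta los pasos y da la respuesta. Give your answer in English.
The velocity at t = 1 is v = -6.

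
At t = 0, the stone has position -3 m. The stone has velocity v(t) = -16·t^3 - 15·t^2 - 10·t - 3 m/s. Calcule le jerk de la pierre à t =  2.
Pour résoudre ceci, nous devons prendre 2 dérivées de notre équation de la vitesse v(t) = -16·t^3 - 15·t^2 - 10·t - 3. En prenant d/dt de v(t), nous trouvons a(t) = -48·t^2 - 30·t - 10. En prenant d/dt de a(t), nous trouvons j(t) = -96·t - 30. Nous avons le jerk j(t) = -96·t - 30. En substituant t = 2: j(2) = -222.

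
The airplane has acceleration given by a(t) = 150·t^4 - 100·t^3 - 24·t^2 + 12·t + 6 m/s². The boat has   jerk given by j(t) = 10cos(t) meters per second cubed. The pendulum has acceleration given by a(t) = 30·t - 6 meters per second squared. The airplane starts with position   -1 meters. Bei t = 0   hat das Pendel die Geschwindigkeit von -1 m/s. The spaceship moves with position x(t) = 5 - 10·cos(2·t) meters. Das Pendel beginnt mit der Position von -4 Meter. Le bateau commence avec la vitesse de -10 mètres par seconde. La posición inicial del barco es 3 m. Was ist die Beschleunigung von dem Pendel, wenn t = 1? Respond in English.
We have acceleration a(t) = 30·t - 6. Substituting t = 1: a(1) = 24.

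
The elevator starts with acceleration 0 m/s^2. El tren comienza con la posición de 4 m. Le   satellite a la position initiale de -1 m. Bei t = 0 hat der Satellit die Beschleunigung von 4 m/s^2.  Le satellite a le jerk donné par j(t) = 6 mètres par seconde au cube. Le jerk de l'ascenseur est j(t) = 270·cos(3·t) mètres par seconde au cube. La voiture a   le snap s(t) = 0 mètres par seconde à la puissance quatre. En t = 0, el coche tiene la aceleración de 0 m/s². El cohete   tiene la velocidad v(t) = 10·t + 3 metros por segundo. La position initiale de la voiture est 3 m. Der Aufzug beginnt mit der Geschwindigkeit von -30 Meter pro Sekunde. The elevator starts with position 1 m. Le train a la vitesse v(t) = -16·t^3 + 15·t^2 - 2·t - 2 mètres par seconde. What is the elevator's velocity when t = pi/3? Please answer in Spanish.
Debemos encontrar la antiderivada de nuestra ecuación de la sacudida j(t) = 270·cos(3·t) 2 veces. La integral de la sacudida es la aceleración. Usando a(0) = 0, obtenemos a(t) = 90·sin(3·t). La antiderivada de la aceleración, con v(0) = -30, da la velocidad: v(t) = -30·cos(3·t). Tenemos la velocidad v(t) = -30·cos(3·t). Sustituyendo t = pi/3: v(pi/3) = 30.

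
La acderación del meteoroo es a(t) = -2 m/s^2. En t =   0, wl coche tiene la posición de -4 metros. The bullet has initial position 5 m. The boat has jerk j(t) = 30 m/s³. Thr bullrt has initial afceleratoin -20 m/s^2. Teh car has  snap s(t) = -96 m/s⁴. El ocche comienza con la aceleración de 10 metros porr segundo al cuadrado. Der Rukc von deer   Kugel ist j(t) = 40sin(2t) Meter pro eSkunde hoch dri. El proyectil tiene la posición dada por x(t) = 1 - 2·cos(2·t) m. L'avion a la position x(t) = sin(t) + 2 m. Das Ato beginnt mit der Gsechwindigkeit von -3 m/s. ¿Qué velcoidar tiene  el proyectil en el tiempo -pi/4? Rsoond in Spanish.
Para resolver esto, necesitamos tomar 1 derivada de nuestra ecuación de la posición x(t) = 1 - 2·cos(2·t). Tomando d/dt de x(t), encontramos v(t) = 4·sin(2·t). Usando v(t) = 4·sin(2·t) y sustituyendo t = -pi/4, encontramos v = -4.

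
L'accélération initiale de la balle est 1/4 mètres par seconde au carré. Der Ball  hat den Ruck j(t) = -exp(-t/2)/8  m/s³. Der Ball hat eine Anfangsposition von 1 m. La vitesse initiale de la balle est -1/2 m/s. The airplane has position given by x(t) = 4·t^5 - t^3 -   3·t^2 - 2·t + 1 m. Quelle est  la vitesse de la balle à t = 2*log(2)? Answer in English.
We need to integrate our jerk equation j(t) = -exp(-t/2)/8 2 times. Finding the integral of j(t) and using a(0) = 1/4: a(t) = exp(-t/2)/4. The integral of acceleration is velocity. Using v(0) = -1/2, we get v(t) = -exp(-t/2)/2. We have velocity v(t) = -exp(-t/2)/2. Substituting t = 2*log(2): v(2*log(2)) = -1/4.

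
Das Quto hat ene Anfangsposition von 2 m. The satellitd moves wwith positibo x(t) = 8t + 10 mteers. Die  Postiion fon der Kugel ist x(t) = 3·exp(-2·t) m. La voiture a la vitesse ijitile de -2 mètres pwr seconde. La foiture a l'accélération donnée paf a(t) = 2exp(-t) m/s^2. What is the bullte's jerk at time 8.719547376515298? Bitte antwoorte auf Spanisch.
Debemos derivar nuestra ecuación de la posición x(t) = 3·exp(-2·t) 3 veces. Tomando d/dt de x(t), encontramos v(t) = -6·exp(-2·t). La derivada de la velocidad da la aceleración: a(t) = 12·exp(-2·t). La derivada de la aceleración da la sacudida: j(t) = -24·exp(-2·t). Usando j(t) = -24·exp(-2·t) y sustituyendo t = 8.719547376515298, encontramos j = -6.40484495557385E-7.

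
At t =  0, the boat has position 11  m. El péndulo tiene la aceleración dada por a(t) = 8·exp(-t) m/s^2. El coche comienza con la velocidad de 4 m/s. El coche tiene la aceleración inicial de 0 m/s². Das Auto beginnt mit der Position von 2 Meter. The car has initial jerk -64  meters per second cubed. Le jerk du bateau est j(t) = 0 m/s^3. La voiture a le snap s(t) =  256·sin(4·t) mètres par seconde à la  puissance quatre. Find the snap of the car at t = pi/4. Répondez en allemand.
Wir haben den Snap s(t) = 256·sin(4·t). Durch Einsetzen von t = pi/4: s(pi/4) = 0.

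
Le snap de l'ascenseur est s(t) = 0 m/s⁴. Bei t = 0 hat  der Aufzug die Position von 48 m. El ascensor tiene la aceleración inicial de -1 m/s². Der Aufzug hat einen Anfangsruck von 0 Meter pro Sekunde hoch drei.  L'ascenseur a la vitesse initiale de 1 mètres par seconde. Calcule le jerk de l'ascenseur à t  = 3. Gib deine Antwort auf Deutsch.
Wir müssen die Stammfunktion unserer Gleichung für den Snap s(t) = 0 1-mal finden. Das Integral von dem Snap, mit j(0) = 0, ergibt den Ruck: j(t) = 0. Mit j(t) = 0 und Einsetzen von t = 3, finden wir j = 0.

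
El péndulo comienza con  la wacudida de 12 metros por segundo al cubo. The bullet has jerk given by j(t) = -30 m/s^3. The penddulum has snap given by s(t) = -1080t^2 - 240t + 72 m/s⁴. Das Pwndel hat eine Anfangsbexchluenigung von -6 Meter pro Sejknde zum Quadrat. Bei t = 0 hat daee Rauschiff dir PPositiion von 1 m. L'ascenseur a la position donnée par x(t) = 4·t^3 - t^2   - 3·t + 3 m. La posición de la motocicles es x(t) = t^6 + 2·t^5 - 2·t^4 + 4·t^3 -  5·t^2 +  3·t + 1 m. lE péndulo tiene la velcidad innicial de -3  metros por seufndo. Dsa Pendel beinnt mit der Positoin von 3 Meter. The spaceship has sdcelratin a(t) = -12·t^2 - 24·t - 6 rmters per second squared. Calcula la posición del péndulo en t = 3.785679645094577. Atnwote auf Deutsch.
Wir müssen unsere Gleichung für den Snap s(t) = -1080·t^2 - 240·t + 72 4-mal integrieren. Das Integral von dem Snap ist der Ruck. Mit j(0) = 12 erhalten wir j(t) = -360·t^3 - 120·t^2 + 72·t + 12. Mit ∫j(t)dt und Anwendung von a(0) = -6, finden wir a(t) = -90·t^4 - 40·t^3 + 36·t^2 + 12·t - 6. Das Integral von der Beschleunigung ist die Geschwindigkeit. Mit v(0) = -3 erhalten wir v(t) = -18·t^5 - 10·t^4 + 12·t^3 + 6·t^2 - 6·t - 3. Durch Integration von der Geschwindigkeit und Verwendung der Anfangsbedingung x(0) = 3, erhalten wir x(t) = -3·t^6 - 2·t^5 + 3·t^4 + 2·t^3 - 3·t^2 - 3·t + 3. Wir haben die Position x(t) = -3·t^6 - 2·t^5 + 3·t^4 + 2·t^3 - 3·t^2 - 3·t + 3. Durch Einsetzen von t = 3.785679645094577: x(3.785679645094577) = -9712.22844480961.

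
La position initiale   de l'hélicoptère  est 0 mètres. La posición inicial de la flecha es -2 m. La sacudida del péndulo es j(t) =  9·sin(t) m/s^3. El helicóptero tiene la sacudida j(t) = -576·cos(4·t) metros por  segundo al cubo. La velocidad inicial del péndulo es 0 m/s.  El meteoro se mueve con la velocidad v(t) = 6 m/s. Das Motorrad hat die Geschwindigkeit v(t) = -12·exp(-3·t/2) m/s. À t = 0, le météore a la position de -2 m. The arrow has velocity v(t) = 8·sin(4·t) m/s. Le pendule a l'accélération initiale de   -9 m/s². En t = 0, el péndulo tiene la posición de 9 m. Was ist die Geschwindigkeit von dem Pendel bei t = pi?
Wir müssen die Stammfunktion unserer Gleichung für den Ruck j(t) = 9·sin(t) 2-mal finden. Durch Integration von dem Ruck und Verwendung der Anfangsbedingung a(0) = -9, erhalten wir a(t) = -9·cos(t). Mit ∫a(t)dt und Anwendung von v(0) = 0, finden wir v(t) = -9·sin(t). Wir haben die Geschwindigkeit v(t) = -9·sin(t). Durch Einsetzen von t = pi: v(pi) = 0.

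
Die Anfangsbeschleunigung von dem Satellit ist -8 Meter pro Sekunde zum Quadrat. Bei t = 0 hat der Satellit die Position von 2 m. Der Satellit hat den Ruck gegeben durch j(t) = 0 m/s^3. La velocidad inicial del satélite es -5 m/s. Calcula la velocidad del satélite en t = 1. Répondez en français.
Pour résoudre ceci, nous devons prendre 2 intégrales de notre équation du jerk j(t) = 0. En prenant ∫j(t)dt et en appliquant a(0) = -8, nous trouvons a(t) = -8. La primitive de l'accélération, avec v(0) = -5, donne la vitesse: v(t) = -8·t - 5. De l'équation de la vitesse v(t) = -8·t - 5, nous substituons t = 1 pour obtenir v = -13.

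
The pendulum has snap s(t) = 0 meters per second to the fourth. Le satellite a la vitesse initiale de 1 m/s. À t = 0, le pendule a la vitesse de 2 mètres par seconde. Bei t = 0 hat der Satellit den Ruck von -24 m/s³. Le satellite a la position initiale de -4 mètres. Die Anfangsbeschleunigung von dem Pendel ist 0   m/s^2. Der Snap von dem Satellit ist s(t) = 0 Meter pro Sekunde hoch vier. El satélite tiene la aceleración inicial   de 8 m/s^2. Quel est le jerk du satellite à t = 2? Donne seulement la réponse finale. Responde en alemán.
Bei t = 2, j = -24.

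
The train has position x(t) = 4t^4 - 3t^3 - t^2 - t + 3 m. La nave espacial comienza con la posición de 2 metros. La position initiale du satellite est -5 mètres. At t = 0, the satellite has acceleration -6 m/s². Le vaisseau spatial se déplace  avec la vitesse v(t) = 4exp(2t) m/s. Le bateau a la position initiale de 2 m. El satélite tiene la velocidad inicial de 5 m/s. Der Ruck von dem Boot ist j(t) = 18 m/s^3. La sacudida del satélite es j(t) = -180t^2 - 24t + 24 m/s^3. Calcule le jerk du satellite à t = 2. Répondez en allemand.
Wir haben den Ruck j(t) = -180·t^2 - 24·t + 24. Durch Einsetzen von t = 2: j(2) = -744.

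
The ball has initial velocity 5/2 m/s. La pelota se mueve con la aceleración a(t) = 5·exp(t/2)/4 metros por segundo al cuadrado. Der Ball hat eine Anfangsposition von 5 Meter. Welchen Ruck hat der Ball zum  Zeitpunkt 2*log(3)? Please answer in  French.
En partant de l'accélération a(t) = 5·exp(t/2)/4, nous prenons 1 dérivée. La dérivée de l'accélération donne le jerk: j(t) = 5·exp(t/2)/8. Nous avons le jerk j(t) = 5·exp(t/2)/8. En substituant t = 2*log(3): j(2*log(3)) = 15/8.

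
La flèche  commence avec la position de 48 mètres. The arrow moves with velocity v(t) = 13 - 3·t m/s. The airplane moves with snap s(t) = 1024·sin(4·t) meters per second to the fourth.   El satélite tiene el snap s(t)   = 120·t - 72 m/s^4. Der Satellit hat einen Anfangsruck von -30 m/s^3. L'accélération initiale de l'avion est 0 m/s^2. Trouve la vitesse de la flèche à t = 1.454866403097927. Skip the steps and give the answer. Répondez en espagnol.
La velocidad en t = 1.454866403097927 es v = 8.63540079070622.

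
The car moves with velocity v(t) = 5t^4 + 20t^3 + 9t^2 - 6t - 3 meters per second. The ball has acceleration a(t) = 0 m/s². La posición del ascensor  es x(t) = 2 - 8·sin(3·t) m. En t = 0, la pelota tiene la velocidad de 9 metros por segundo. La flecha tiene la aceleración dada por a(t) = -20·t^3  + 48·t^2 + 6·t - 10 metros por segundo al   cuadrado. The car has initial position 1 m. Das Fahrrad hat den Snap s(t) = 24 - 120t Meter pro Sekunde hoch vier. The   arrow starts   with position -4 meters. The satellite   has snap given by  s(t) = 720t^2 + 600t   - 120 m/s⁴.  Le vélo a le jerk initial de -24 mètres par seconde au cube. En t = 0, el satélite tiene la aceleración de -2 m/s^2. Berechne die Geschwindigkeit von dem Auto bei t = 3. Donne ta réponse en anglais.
We have velocity v(t) = 5·t^4 + 20·t^3 + 9·t^2 - 6·t - 3. Substituting t = 3: v(3) = 1005.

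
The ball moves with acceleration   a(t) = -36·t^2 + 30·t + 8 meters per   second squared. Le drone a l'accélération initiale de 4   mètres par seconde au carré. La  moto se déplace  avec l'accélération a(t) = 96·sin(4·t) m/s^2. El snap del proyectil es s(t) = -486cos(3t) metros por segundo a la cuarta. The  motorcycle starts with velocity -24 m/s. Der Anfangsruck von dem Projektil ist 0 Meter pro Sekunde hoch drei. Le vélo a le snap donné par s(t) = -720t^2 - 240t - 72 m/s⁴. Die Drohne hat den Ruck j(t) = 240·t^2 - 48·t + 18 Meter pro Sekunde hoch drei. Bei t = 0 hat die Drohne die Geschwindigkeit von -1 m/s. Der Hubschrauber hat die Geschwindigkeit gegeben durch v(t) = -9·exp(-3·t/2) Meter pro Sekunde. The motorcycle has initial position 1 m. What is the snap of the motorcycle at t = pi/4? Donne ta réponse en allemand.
Ausgehend von der Beschleunigung a(t) = 96·sin(4·t), nehmen wir 2 Ableitungen. Durch Ableiten von der Beschleunigung erhalten wir den Ruck: j(t) = 384·cos(4·t). Durch Ableiten von dem Ruck erhalten wir den Snap: s(t) = -1536·sin(4·t). Aus der Gleichung für den Snap s(t) = -1536·sin(4·t), setzen wir t = pi/4 ein und erhalten s = 0.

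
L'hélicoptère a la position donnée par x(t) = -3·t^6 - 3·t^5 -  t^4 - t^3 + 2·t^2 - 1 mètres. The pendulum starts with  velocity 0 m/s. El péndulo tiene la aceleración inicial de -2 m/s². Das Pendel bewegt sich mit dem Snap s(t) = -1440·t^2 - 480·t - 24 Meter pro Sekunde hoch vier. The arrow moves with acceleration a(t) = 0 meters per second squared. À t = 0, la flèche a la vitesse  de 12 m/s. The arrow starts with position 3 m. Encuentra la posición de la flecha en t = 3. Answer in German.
Wir müssen die Stammfunktion unserer Gleichung für die Beschleunigung a(t) = 0 2-mal finden. Mit ∫a(t)dt und Anwendung von v(0) = 12, finden wir v(t) = 12. Durch Integration von der Geschwindigkeit und Verwendung der Anfangsbedingung x(0) = 3, erhalten wir x(t) = 12·t + 3. Wir haben die Position x(t) = 12·t + 3. Durch Einsetzen von t = 3: x(3) = 39.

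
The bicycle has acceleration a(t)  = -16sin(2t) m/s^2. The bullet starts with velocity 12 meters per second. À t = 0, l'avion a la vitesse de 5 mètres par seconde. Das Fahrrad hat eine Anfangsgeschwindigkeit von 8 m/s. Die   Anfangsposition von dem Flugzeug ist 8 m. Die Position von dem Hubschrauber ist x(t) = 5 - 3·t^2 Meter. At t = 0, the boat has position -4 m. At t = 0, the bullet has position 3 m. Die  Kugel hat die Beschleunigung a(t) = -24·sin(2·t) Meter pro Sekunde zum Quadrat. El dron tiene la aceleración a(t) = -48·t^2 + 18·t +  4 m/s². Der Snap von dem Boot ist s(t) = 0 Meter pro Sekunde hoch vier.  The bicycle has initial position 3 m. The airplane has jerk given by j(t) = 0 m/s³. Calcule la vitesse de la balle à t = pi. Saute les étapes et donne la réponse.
La réponse est 12.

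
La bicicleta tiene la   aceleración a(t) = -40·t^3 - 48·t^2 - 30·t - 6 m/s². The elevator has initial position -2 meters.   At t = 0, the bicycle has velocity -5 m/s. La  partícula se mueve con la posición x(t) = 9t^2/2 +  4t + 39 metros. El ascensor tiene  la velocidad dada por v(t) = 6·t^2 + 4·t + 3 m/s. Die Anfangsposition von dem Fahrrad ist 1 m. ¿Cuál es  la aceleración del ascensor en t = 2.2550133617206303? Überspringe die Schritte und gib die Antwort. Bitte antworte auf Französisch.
La réponse est 31.0601603406476.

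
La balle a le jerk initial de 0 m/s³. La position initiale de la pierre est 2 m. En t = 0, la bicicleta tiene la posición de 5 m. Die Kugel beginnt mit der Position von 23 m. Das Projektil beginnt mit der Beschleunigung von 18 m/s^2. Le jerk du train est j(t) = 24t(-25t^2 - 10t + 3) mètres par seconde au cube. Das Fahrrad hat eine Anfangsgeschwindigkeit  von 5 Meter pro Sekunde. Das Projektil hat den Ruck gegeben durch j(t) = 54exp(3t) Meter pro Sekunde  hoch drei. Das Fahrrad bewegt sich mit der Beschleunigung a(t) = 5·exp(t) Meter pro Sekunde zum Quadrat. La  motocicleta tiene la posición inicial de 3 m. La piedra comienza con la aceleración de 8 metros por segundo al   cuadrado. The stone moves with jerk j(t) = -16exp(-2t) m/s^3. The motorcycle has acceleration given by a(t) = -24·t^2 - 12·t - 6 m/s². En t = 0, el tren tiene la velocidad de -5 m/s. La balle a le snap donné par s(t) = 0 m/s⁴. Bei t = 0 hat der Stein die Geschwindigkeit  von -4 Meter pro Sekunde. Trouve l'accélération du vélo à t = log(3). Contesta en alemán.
Mit a(t) = 5·exp(t) und Einsetzen von t = log(3), finden wir a = 15.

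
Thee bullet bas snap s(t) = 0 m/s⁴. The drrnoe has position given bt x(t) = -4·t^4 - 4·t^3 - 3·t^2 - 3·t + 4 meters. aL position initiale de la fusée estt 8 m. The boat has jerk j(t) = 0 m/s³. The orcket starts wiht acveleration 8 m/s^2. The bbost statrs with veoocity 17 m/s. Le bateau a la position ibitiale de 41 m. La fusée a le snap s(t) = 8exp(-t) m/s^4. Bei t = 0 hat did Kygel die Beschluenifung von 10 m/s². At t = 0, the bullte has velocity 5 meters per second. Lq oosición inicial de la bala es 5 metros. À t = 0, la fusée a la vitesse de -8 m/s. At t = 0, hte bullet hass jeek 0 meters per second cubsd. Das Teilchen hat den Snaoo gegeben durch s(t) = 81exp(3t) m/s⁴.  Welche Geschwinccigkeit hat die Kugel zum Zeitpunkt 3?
Wir müssen die Stammfunktion unserer Gleichung für den Snap s(t) = 0 3-mal finden. Mit ∫s(t)dt und Anwendung von j(0) = 0, finden wir j(t) = 0. Mit ∫j(t)dt und Anwendung von a(0) = 10, finden wir a(t) = 10. Mit ∫a(t)dt und Anwendung von v(0) = 5, finden wir v(t) = 10·t + 5. Mit v(t) = 10·t + 5 und Einsetzen von t = 3, finden wir v = 35.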